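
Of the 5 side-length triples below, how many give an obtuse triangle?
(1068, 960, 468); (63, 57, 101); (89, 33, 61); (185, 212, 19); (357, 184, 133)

2

(1068,960,468): 468²+960² = 1140624 = 1068² → right
(63,57,101): 57²+63² = 7218 < 10201 = 101² → obtuse
(89,33,61): 33²+61² = 4810 < 7921 = 89² → obtuse
(185,212,19): 19+185 ≤ 212, not a triangle
(357,184,133): 133+184 ≤ 357, not a triangle
2 of the 5 are obtuse.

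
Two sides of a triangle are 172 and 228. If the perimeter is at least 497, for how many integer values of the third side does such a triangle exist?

303

Triangle inequality: 56 < x < 400. Perimeter ≥ 497 gives x ≥ 497 − 172 − 228 = 97.
So 97 ≤ x < 400; integers 97 through 399: 303 values.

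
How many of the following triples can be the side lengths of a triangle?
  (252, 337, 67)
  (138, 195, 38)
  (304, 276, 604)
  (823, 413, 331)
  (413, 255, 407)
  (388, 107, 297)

2

(67,252,337): 67+252 ≤ 337 → not valid
(38,138,195): 38+138 ≤ 195 → not valid
(276,304,604): 276+304 ≤ 604 → not valid
(331,413,823): 331+413 ≤ 823 → not valid
(255,407,413): 255+407 > 413 → valid
(107,297,388): 107+297 > 388 → valid
2 of the 6 triples form a triangle.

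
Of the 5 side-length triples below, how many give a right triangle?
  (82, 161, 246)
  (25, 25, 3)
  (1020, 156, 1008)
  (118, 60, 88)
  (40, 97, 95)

(82,161,246): 82+161 ≤ 246, not a triangle
(25,25,3): 3²+25² = 634 > 625 = 25² → acute
(1020,156,1008): 156²+1008² = 1040400 = 1020² → right
(118,60,88): 60²+88² = 11344 < 13924 = 118² → obtuse
(40,97,95): 40²+95² = 10625 > 9409 = 97² → acute
1 of the 5 is right.

1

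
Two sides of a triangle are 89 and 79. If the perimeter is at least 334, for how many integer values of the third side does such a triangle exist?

2

Triangle inequality: 10 < x < 168. Perimeter ≥ 334 gives x ≥ 334 − 89 − 79 = 166.
So 166 ≤ x < 168; integers 166 through 167: 2 values.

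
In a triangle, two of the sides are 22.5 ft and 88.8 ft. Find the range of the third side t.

66.3 < t < 111.3 (ft)

By the triangle inequality, t must be less than 22.5 + 88.8 = 111.3 and greater than |22.5 − 88.8| = 66.3.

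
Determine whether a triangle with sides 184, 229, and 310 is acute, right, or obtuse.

Compare the square of the longest side to the sum of squares of the other two: 184² + 229² = 86297 < 96100 = 310².

obtuse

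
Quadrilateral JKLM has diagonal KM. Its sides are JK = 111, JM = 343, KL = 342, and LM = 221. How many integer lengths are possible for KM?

221

From triangle JKM: 232 < KM < 454.
From triangle LKM: 121 < KM < 563.
Intersection: 232 < KM < 454, so integers 233 through 453: 221 values.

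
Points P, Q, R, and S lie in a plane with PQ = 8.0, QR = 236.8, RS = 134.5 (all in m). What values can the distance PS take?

94.3 ≤ PS ≤ 379.3 m

The maximum is all hops collinear in one direction: 8.0 + 236.8 + 134.5 = 379.3.
The longest hop is 236.8; the others sum to 142.5. Folding the others back against it leaves at least 236.8 − 142.5 = 94.3.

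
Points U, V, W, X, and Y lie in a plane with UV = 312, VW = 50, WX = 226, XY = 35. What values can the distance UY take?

1 ≤ UY ≤ 623

The maximum is all hops collinear in one direction: 312 + 50 + 226 + 35 = 623.
The longest hop is 312; the others sum to 311. Folding the others back against it leaves at least 312 − 311 = 1.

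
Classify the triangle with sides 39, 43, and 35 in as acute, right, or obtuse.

Compare the square of the longest side to the sum of squares of the other two: 35² + 39² = 2746 > 1849 = 43².

acute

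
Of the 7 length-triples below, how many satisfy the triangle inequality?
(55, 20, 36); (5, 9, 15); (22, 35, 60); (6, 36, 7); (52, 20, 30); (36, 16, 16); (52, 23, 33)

2

(20,36,55): 20+36 > 55 → valid
(5,9,15): 5+9 ≤ 15 → not valid
(22,35,60): 22+35 ≤ 60 → not valid
(6,7,36): 6+7 ≤ 36 → not valid
(20,30,52): 20+30 ≤ 52 → not valid
(16,16,36): 16+16 ≤ 36 → not valid
(23,33,52): 23+33 > 52 → valid
2 of the 7 triples form a triangle.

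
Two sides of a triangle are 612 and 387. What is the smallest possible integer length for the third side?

226

The third side must be strictly greater than |612 − 387| = 225.
The smallest integer above 225 is 226.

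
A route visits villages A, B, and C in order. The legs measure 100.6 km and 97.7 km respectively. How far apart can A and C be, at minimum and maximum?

2.9 ≤ AC ≤ 198.3 km

By the triangle inequality, |100.6 − 97.7| ≤ AC ≤ 100.6 + 97.7.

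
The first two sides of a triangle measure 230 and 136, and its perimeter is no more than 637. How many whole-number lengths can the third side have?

Triangle inequality: 94 < x < 366. Perimeter ≤ 637 gives x ≤ 637 − 230 − 136 = 271.
So 94 < x ≤ 271; integers 95 through 271: 177 values.

177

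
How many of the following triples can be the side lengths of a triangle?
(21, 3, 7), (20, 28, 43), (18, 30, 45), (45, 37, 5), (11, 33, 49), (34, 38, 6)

(3,7,21): 3+7 ≤ 21 → not valid
(20,28,43): 20+28 > 43 → valid
(18,30,45): 18+30 > 45 → valid
(5,37,45): 5+37 ≤ 45 → not valid
(11,33,49): 11+33 ≤ 49 → not valid
(6,34,38): 6+34 > 38 → valid
3 of the 6 triples form a triangle.

3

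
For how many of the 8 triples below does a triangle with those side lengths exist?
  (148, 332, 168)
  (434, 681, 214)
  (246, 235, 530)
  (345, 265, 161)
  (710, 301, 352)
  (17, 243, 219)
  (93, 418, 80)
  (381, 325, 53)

1

(148,168,332): 148+168 ≤ 332 → not valid
(214,434,681): 214+434 ≤ 681 → not valid
(235,246,530): 235+246 ≤ 530 → not valid
(161,265,345): 161+265 > 345 → valid
(301,352,710): 301+352 ≤ 710 → not valid
(17,219,243): 17+219 ≤ 243 → not valid
(80,93,418): 80+93 ≤ 418 → not valid
(53,325,381): 53+325 ≤ 381 → not valid
1 of the 8 triples forms a triangle.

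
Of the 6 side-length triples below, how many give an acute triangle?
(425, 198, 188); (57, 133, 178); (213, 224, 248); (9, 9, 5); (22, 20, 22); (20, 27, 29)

(425,198,188): 188+198 ≤ 425, not a triangle
(57,133,178): 57²+133² = 20938 < 31684 = 178² → obtuse
(213,224,248): 213²+224² = 95545 > 61504 = 248² → acute
(9,9,5): 5²+9² = 106 > 81 = 9² → acute
(22,20,22): 20²+22² = 884 > 484 = 22² → acute
(20,27,29): 20²+27² = 1129 > 841 = 29² → acute
4 of the 6 are acute.

4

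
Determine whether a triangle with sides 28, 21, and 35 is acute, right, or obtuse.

right

Compare the square of the longest side to the sum of squares of the other two: 21² + 28² = 1225 = 35².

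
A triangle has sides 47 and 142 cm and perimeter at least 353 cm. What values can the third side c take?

Triangle inequality alone gives 95 < c < 189.
The perimeter condition gives c ≥ 353 − 47 − 142 = 164.
Intersecting the two: 164 ≤ c < 189.

164 ≤ c < 189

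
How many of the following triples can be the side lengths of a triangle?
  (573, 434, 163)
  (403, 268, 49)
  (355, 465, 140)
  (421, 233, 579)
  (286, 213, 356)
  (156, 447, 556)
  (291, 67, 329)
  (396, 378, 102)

7

(163,434,573): 163+434 > 573 → valid
(49,268,403): 49+268 ≤ 403 → not valid
(140,355,465): 140+355 > 465 → valid
(233,421,579): 233+421 > 579 → valid
(213,286,356): 213+286 > 356 → valid
(156,447,556): 156+447 > 556 → valid
(67,291,329): 67+291 > 329 → valid
(102,378,396): 102+378 > 396 → valid
7 of the 8 triples form a triangle.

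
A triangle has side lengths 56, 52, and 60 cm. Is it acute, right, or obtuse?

Compare the square of the longest side to the sum of squares of the other two: 52² + 56² = 5840 > 3600 = 60².

acute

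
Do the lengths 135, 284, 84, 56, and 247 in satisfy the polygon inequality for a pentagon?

A pentagon exists iff every side is shorter than the sum of the others — equivalently, the longest side is less than the sum of the rest.
Longest side 284 < 522 (sum of the remaining 4), so yes.

Yes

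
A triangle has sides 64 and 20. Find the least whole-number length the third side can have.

The third side must be strictly greater than |64 − 20| = 44.
The smallest integer above 44 is 45.

45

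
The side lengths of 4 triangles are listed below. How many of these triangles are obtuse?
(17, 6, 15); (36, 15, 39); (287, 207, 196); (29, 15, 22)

(17,6,15): 6²+15² = 261 < 289 = 17² → obtuse
(36,15,39): 15²+36² = 1521 = 39² → right
(287,207,196): 196²+207² = 81265 < 82369 = 287² → obtuse
(29,15,22): 15²+22² = 709 < 841 = 29² → obtuse
3 of the 4 are obtuse.

3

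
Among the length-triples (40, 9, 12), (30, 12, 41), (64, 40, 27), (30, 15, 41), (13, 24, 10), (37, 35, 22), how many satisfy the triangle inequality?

(9,12,40): 9+12 ≤ 40 → not valid
(12,30,41): 12+30 > 41 → valid
(27,40,64): 27+40 > 64 → valid
(15,30,41): 15+30 > 41 → valid
(10,13,24): 10+13 ≤ 24 → not valid
(22,35,37): 22+35 > 37 → valid
4 of the 6 triples form a triangle.

4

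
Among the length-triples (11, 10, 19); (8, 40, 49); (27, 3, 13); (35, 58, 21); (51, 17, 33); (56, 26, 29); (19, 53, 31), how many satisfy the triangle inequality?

(10,11,19): 10+11 > 19 → valid
(8,40,49): 8+40 ≤ 49 → not valid
(3,13,27): 3+13 ≤ 27 → not valid
(21,35,58): 21+35 ≤ 58 → not valid
(17,33,51): 17+33 ≤ 51 → not valid
(26,29,56): 26+29 ≤ 56 → not valid
(19,31,53): 19+31 ≤ 53 → not valid
1 of the 7 triples forms a triangle.

1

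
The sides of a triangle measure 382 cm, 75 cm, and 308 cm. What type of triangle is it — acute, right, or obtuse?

Compare the square of the longest side to the sum of squares of the other two: 75² + 308² = 100489 < 145924 = 382².

obtuse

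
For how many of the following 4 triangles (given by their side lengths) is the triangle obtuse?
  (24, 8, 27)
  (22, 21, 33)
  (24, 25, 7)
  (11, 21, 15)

3

(24,8,27): 8²+24² = 640 < 729 = 27² → obtuse
(22,21,33): 21²+22² = 925 < 1089 = 33² → obtuse
(24,25,7): 7²+24² = 625 = 25² → right
(11,21,15): 11²+15² = 346 < 441 = 21² → obtuse
3 of the 4 are obtuse.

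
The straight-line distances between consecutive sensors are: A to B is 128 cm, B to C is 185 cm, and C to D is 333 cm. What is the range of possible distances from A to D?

The maximum is all hops collinear in one direction: 128 + 185 + 333 = 646.
The longest hop is 333; the others sum to 313. Folding the others back against it leaves at least 333 − 313 = 20.

20 ≤ AD ≤ 646 cm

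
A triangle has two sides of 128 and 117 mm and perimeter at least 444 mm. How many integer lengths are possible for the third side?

Triangle inequality: 11 < x < 245. Perimeter ≥ 444 gives x ≥ 444 − 128 − 117 = 199.
So 199 ≤ x < 245; integers 199 through 244: 46 values.

46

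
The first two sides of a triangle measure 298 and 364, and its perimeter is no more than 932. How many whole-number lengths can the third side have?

204

Triangle inequality: 66 < x < 662. Perimeter ≤ 932 gives x ≤ 932 − 298 − 364 = 270.
So 66 < x ≤ 270; integers 67 through 270: 204 values.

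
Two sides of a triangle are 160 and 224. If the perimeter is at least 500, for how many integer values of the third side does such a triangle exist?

Triangle inequality: 64 < x < 384. Perimeter ≥ 500 gives x ≥ 500 − 160 − 224 = 116.
So 116 ≤ x < 384; integers 116 through 383: 268 values.

268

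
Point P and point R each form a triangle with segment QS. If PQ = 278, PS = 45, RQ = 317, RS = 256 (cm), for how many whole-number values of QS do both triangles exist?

89

From triangle PQS: 233 < QS < 323.
From triangle RQS: 61 < QS < 573.
Intersection: 233 < QS < 323, so integers 234 through 322: 89 values.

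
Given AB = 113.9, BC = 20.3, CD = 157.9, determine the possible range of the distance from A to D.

The maximum is all hops collinear in one direction: 113.9 + 20.3 + 157.9 = 292.1.
The longest hop is 157.9; the others sum to 134.2. Folding the others back against it leaves at least 157.9 − 134.2 = 23.7.

23.7 ≤ AD ≤ 292.1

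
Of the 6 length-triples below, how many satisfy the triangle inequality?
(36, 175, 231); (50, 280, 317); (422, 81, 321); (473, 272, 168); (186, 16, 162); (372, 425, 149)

2

(36,175,231): 36+175 ≤ 231 → not valid
(50,280,317): 50+280 > 317 → valid
(81,321,422): 81+321 ≤ 422 → not valid
(168,272,473): 168+272 ≤ 473 → not valid
(16,162,186): 16+162 ≤ 186 → not valid
(149,372,425): 149+372 > 425 → valid
2 of the 6 triples form a triangle.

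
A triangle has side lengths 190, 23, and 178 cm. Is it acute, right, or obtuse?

obtuse

Compare the square of the longest side to the sum of squares of the other two: 23² + 178² = 32213 < 36100 = 190².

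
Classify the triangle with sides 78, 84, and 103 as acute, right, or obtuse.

Compare the square of the longest side to the sum of squares of the other two: 78² + 84² = 13140 > 10609 = 103².

acute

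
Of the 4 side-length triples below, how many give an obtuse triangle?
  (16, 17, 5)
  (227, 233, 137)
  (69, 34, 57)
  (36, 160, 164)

(16,17,5): 5²+16² = 281 < 289 = 17² → obtuse
(227,233,137): 137²+227² = 70298 > 54289 = 233² → acute
(69,34,57): 34²+57² = 4405 < 4761 = 69² → obtuse
(36,160,164): 36²+160² = 26896 = 164² → right
2 of the 4 are obtuse.

2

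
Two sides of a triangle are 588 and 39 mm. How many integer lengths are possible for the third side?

77

The third side lies in the open interval (549, 627).
Integers from 550 to 626 inclusive: 626 − 550 + 1 = 77.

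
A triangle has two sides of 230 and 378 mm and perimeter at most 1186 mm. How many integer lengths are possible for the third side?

Triangle inequality: 148 < x < 608. Perimeter ≤ 1186 gives x ≤ 1186 − 230 − 378 = 578.
So 148 < x ≤ 578; integers 149 through 578: 430 values.

430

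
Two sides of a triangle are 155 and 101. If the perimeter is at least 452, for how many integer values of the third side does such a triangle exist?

60

Triangle inequality: 54 < x < 256. Perimeter ≥ 452 gives x ≥ 452 − 155 − 101 = 196.
So 196 ≤ x < 256; integers 196 through 255: 60 values.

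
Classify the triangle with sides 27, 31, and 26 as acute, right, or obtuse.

acute

Compare the square of the longest side to the sum of squares of the other two: 26² + 27² = 1405 > 961 = 31².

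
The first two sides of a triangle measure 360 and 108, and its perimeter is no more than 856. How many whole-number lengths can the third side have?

136

Triangle inequality: 252 < x < 468. Perimeter ≤ 856 gives x ≤ 856 − 360 − 108 = 388.
So 252 < x ≤ 388; integers 253 through 388: 136 values.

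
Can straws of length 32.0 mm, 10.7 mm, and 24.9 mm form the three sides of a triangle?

Yes

The longest side is 32.0, and the other two sum to 35.6.
Since 35.6 > 32.0, the triangle inequality holds.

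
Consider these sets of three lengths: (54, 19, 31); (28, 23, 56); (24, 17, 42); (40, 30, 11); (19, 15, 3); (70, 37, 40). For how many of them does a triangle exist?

(19,31,54): 19+31 ≤ 54 → not valid
(23,28,56): 23+28 ≤ 56 → not valid
(17,24,42): 17+24 ≤ 42 → not valid
(11,30,40): 11+30 > 40 → valid
(3,15,19): 3+15 ≤ 19 → not valid
(37,40,70): 37+40 > 70 → valid
2 of the 6 triples form a triangle.

2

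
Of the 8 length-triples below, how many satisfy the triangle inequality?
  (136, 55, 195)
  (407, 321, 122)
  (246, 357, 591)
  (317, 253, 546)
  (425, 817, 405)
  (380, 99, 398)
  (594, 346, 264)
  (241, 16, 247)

7

(55,136,195): 55+136 ≤ 195 → not valid
(122,321,407): 122+321 > 407 → valid
(246,357,591): 246+357 > 591 → valid
(253,317,546): 253+317 > 546 → valid
(405,425,817): 405+425 > 817 → valid
(99,380,398): 99+380 > 398 → valid
(264,346,594): 264+346 > 594 → valid
(16,241,247): 16+241 > 247 → valid
7 of the 8 triples form a triangle.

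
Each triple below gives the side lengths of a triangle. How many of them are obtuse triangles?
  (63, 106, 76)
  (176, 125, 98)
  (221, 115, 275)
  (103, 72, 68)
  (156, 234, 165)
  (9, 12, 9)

5

(63,106,76): 63²+76² = 9745 < 11236 = 106² → obtuse
(176,125,98): 98²+125² = 25229 < 30976 = 176² → obtuse
(221,115,275): 115²+221² = 62066 < 75625 = 275² → obtuse
(103,72,68): 68²+72² = 9808 < 10609 = 103² → obtuse
(156,234,165): 156²+165² = 51561 < 54756 = 234² → obtuse
(9,12,9): 9²+9² = 162 > 144 = 12² → acute
5 of the 6 are obtuse.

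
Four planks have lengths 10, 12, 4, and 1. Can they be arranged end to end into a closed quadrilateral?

Yes

A quadrilateral exists iff every side is shorter than the sum of the others — equivalently, the longest side is less than the sum of the rest.
Longest side 12 < 15 (sum of the remaining 3), so yes.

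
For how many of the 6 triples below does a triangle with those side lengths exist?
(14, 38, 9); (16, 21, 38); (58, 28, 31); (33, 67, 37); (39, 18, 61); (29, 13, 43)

2

(9,14,38): 9+14 ≤ 38 → not valid
(16,21,38): 16+21 ≤ 38 → not valid
(28,31,58): 28+31 > 58 → valid
(33,37,67): 33+37 > 67 → valid
(18,39,61): 18+39 ≤ 61 → not valid
(13,29,43): 13+29 ≤ 43 → not valid
2 of the 6 triples form a triangle.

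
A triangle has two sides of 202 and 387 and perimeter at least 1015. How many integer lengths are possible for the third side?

Triangle inequality: 185 < x < 589. Perimeter ≥ 1015 gives x ≥ 1015 − 202 − 387 = 426.
So 426 ≤ x < 589; integers 426 through 588: 163 values.

163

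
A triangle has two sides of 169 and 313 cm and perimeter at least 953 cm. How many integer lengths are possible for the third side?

11

Triangle inequality: 144 < x < 482. Perimeter ≥ 953 gives x ≥ 953 − 169 − 313 = 471.
So 471 ≤ x < 482; integers 471 through 481: 11 values.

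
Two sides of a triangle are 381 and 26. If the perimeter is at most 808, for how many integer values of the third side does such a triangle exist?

Triangle inequality: 355 < x < 407. Perimeter ≤ 808 gives x ≤ 808 − 381 − 26 = 401.
So 355 < x ≤ 401; integers 356 through 401: 46 values.

46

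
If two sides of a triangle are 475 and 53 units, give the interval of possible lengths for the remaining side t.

By the triangle inequality, t must be less than 475 + 53 = 528 and greater than |475 − 53| = 422.

422 < t < 528 (units)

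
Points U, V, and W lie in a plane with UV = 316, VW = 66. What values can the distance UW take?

250 ≤ UW ≤ 382

By the triangle inequality, |316 − 66| ≤ UW ≤ 316 + 66.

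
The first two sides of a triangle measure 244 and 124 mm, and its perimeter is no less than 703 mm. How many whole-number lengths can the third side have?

Triangle inequality: 120 < x < 368. Perimeter ≥ 703 gives x ≥ 703 − 244 − 124 = 335.
So 335 ≤ x < 368; integers 335 through 367: 33 values.

33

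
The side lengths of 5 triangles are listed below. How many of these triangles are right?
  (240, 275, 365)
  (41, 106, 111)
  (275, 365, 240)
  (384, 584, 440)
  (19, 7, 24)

(240,275,365): 240²+275² = 133225 = 365² → right
(41,106,111): 41²+106² = 12917 > 12321 = 111² → acute
(275,365,240): 240²+275² = 133225 = 365² → right
(384,584,440): 384²+440² = 341056 = 584² → right
(19,7,24): 7²+19² = 410 < 576 = 24² → obtuse
3 of the 5 are right.

3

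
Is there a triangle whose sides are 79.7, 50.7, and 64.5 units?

Yes

The longest side is 79.7, and the other two sum to 115.2.
Since 115.2 > 79.7, the triangle inequality holds.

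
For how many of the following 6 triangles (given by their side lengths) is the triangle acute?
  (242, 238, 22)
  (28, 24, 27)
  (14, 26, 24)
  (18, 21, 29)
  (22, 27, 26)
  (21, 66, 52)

3

(242,238,22): 22²+238² = 57128 < 58564 = 242² → obtuse
(28,24,27): 24²+27² = 1305 > 784 = 28² → acute
(14,26,24): 14²+24² = 772 > 676 = 26² → acute
(18,21,29): 18²+21² = 765 < 841 = 29² → obtuse
(22,27,26): 22²+26² = 1160 > 729 = 27² → acute
(21,66,52): 21²+52² = 3145 < 4356 = 66² → obtuse
3 of the 6 are acute.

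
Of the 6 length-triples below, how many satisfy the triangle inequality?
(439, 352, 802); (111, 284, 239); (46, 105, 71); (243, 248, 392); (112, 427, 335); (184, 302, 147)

(352,439,802): 352+439 ≤ 802 → not valid
(111,239,284): 111+239 > 284 → valid
(46,71,105): 46+71 > 105 → valid
(243,248,392): 243+248 > 392 → valid
(112,335,427): 112+335 > 427 → valid
(147,184,302): 147+184 > 302 → valid
5 of the 6 triples form a triangle.

5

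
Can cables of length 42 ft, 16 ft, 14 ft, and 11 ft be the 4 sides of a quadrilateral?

For a quadrilateral, each side must be shorter than the sum of the others.
Here the longest side is 42, but the remaining 3 sides sum to only 41.

No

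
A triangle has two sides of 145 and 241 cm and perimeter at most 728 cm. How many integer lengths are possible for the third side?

246

Triangle inequality: 96 < x < 386. Perimeter ≤ 728 gives x ≤ 728 − 145 − 241 = 342.
So 96 < x ≤ 342; integers 97 through 342: 246 values.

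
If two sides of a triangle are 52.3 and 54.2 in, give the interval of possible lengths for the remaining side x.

By the triangle inequality, x must be less than 52.3 + 54.2 = 106.5 and greater than |52.3 − 54.2| = 1.9.

1.9 < x < 106.5 (in)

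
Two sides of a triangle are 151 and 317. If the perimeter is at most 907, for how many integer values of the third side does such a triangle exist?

273

Triangle inequality: 166 < x < 468. Perimeter ≤ 907 gives x ≤ 907 − 151 − 317 = 439.
So 166 < x ≤ 439; integers 167 through 439: 273 values.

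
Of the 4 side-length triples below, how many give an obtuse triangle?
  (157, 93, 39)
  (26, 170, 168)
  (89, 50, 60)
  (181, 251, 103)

2

(157,93,39): 39+93 ≤ 157, not a triangle
(26,170,168): 26²+168² = 28900 = 170² → right
(89,50,60): 50²+60² = 6100 < 7921 = 89² → obtuse
(181,251,103): 103²+181² = 43370 < 63001 = 251² → obtuse
2 of the 4 are obtuse.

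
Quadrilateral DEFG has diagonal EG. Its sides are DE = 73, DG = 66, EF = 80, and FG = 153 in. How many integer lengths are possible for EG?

From triangle DEG: 7 < EG < 139.
From triangle FEG: 73 < EG < 233.
Intersection: 73 < EG < 139, so integers 74 through 138: 65 values.

65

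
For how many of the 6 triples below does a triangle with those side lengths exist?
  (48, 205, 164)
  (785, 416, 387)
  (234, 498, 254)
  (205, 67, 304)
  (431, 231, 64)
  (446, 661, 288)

3

(48,164,205): 48+164 > 205 → valid
(387,416,785): 387+416 > 785 → valid
(234,254,498): 234+254 ≤ 498 → not valid
(67,205,304): 67+205 ≤ 304 → not valid
(64,231,431): 64+231 ≤ 431 → not valid
(288,446,661): 288+446 > 661 → valid
3 of the 6 triples form a triangle.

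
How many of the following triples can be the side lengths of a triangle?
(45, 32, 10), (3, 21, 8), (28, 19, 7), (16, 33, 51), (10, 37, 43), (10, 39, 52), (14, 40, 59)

1

(10,32,45): 10+32 ≤ 45 → not valid
(3,8,21): 3+8 ≤ 21 → not valid
(7,19,28): 7+19 ≤ 28 → not valid
(16,33,51): 16+33 ≤ 51 → not valid
(10,37,43): 10+37 > 43 → valid
(10,39,52): 10+39 ≤ 52 → not valid
(14,40,59): 14+40 ≤ 59 → not valid
1 of the 7 triples forms a triangle.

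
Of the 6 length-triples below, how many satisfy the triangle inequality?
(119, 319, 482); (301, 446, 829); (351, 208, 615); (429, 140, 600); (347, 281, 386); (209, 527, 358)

2

(119,319,482): 119+319 ≤ 482 → not valid
(301,446,829): 301+446 ≤ 829 → not valid
(208,351,615): 208+351 ≤ 615 → not valid
(140,429,600): 140+429 ≤ 600 → not valid
(281,347,386): 281+347 > 386 → valid
(209,358,527): 209+358 > 527 → valid
2 of the 6 triples form a triangle.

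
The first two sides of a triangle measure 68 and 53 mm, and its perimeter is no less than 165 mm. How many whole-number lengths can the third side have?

77

Triangle inequality: 15 < x < 121. Perimeter ≥ 165 gives x ≥ 165 − 68 − 53 = 44.
So 44 ≤ x < 121; integers 44 through 120: 77 values.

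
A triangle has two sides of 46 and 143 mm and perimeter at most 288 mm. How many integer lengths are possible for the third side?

2

Triangle inequality: 97 < x < 189. Perimeter ≤ 288 gives x ≤ 288 − 46 − 143 = 99.
So 97 < x ≤ 99; integers 98 through 99: 2 values.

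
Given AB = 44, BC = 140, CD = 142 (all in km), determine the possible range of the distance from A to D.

0 ≤ AD ≤ 326 km

The maximum is all hops collinear in one direction: 44 + 140 + 142 = 326.
The longest hop is 142; the others sum to 184. Since 142 ≤ 184, the path can fold back on itself completely, so the minimum distance is 0.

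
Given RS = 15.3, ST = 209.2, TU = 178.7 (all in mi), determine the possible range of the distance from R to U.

The maximum is all hops collinear in one direction: 15.3 + 209.2 + 178.7 = 403.2.
The longest hop is 209.2; the others sum to 194.0. Folding the others back against it leaves at least 209.2 − 194.0 = 15.2.

15.2 ≤ RU ≤ 403.2 mi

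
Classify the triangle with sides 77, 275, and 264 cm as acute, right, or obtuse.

right

Compare the square of the longest side to the sum of squares of the other two: 77² + 264² = 75625 = 275².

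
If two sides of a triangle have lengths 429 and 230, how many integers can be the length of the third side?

459

The third side lies in the open interval (199, 659).
Integers from 200 to 658 inclusive: 658 − 200 + 1 = 459.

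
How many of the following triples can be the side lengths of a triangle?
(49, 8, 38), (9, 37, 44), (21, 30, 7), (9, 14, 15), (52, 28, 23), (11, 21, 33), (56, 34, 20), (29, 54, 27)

3

(8,38,49): 8+38 ≤ 49 → not valid
(9,37,44): 9+37 > 44 → valid
(7,21,30): 7+21 ≤ 30 → not valid
(9,14,15): 9+14 > 15 → valid
(23,28,52): 23+28 ≤ 52 → not valid
(11,21,33): 11+21 ≤ 33 → not valid
(20,34,56): 20+34 ≤ 56 → not valid
(27,29,54): 27+29 > 54 → valid
3 of the 8 triples form a triangle.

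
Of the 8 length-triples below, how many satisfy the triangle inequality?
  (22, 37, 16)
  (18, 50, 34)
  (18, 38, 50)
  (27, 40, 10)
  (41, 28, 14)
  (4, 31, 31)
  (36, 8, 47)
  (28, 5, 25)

(16,22,37): 16+22 > 37 → valid
(18,34,50): 18+34 > 50 → valid
(18,38,50): 18+38 > 50 → valid
(10,27,40): 10+27 ≤ 40 → not valid
(14,28,41): 14+28 > 41 → valid
(4,31,31): 4+31 > 31 → valid
(8,36,47): 8+36 ≤ 47 → not valid
(5,25,28): 5+25 > 28 → valid
6 of the 8 triples form a triangle.

6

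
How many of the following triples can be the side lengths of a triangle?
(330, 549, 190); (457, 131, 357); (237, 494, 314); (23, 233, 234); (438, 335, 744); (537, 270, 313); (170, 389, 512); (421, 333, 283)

7

(190,330,549): 190+330 ≤ 549 → not valid
(131,357,457): 131+357 > 457 → valid
(237,314,494): 237+314 > 494 → valid
(23,233,234): 23+233 > 234 → valid
(335,438,744): 335+438 > 744 → valid
(270,313,537): 270+313 > 537 → valid
(170,389,512): 170+389 > 512 → valid
(283,333,421): 283+333 > 421 → valid
7 of the 8 triples form a triangle.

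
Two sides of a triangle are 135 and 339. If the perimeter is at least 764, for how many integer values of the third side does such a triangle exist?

184

Triangle inequality: 204 < x < 474. Perimeter ≥ 764 gives x ≥ 764 − 135 − 339 = 290.
So 290 ≤ x < 474; integers 290 through 473: 184 values.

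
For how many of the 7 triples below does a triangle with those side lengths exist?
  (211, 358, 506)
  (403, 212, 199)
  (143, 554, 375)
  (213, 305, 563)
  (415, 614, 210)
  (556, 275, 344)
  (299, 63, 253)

5

(211,358,506): 211+358 > 506 → valid
(199,212,403): 199+212 > 403 → valid
(143,375,554): 143+375 ≤ 554 → not valid
(213,305,563): 213+305 ≤ 563 → not valid
(210,415,614): 210+415 > 614 → valid
(275,344,556): 275+344 > 556 → valid
(63,253,299): 63+253 > 299 → valid
5 of the 7 triples form a triangle.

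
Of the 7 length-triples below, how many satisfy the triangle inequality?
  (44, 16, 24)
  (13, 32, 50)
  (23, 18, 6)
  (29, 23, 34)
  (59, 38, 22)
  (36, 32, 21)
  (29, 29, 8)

(16,24,44): 16+24 ≤ 44 → not valid
(13,32,50): 13+32 ≤ 50 → not valid
(6,18,23): 6+18 > 23 → valid
(23,29,34): 23+29 > 34 → valid
(22,38,59): 22+38 > 59 → valid
(21,32,36): 21+32 > 36 → valid
(8,29,29): 8+29 > 29 → valid
5 of the 7 triples form a triangle.

5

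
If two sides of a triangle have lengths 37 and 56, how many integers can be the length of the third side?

73

The third side lies in the open interval (19, 93).
Integers from 20 to 92 inclusive: 92 − 20 + 1 = 73.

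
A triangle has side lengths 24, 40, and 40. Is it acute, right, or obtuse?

Compare the square of the longest side to the sum of squares of the other two: 24² + 40² = 2176 > 1600 = 40².

acute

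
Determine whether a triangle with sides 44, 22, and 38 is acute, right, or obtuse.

obtuse

Compare the square of the longest side to the sum of squares of the other two: 22² + 38² = 1928 < 1936 = 44².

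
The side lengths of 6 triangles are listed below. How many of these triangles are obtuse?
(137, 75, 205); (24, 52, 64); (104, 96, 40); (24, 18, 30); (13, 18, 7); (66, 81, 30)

4

(137,75,205): 75²+137² = 24394 < 42025 = 205² → obtuse
(24,52,64): 24²+52² = 3280 < 4096 = 64² → obtuse
(104,96,40): 40²+96² = 10816 = 104² → right
(24,18,30): 18²+24² = 900 = 30² → right
(13,18,7): 7²+13² = 218 < 324 = 18² → obtuse
(66,81,30): 30²+66² = 5256 < 6561 = 81² → obtuse
4 of the 6 are obtuse.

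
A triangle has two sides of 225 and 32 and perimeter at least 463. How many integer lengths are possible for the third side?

51

Triangle inequality: 193 < x < 257. Perimeter ≥ 463 gives x ≥ 463 − 225 − 32 = 206.
So 206 ≤ x < 257; integers 206 through 256: 51 values.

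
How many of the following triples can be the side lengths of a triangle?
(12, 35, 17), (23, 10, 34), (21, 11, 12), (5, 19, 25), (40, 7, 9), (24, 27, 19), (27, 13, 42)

(12,17,35): 12+17 ≤ 35 → not valid
(10,23,34): 10+23 ≤ 34 → not valid
(11,12,21): 11+12 > 21 → valid
(5,19,25): 5+19 ≤ 25 → not valid
(7,9,40): 7+9 ≤ 40 → not valid
(19,24,27): 19+24 > 27 → valid
(13,27,42): 13+27 ≤ 42 → not valid
2 of the 7 triples form a triangle.

2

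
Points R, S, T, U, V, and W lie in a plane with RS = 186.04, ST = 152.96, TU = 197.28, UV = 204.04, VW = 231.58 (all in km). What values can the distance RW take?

0 ≤ RW ≤ 971.90 km

The maximum is all hops collinear in one direction: 186.04 + 152.96 + 197.28 + 204.04 + 231.58 = 971.90.
The longest hop is 231.58; the others sum to 740.32. Since 231.58 ≤ 740.32, the path can fold back on itself completely, so the minimum distance is 0.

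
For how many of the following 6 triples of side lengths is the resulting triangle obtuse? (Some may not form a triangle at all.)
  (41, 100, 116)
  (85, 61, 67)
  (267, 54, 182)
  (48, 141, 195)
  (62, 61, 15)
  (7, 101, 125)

(41,100,116): 41²+100² = 11681 < 13456 = 116² → obtuse
(85,61,67): 61²+67² = 8210 > 7225 = 85² → acute
(267,54,182): 54+182 ≤ 267, not a triangle
(48,141,195): 48+141 ≤ 195, not a triangle
(62,61,15): 15²+61² = 3946 > 3844 = 62² → acute
(7,101,125): 7+101 ≤ 125, not a triangle
1 of the 6 is obtuse.

1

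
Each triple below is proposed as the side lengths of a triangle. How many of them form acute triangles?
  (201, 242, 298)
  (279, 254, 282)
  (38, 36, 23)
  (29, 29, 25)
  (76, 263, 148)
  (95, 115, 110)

(201,242,298): 201²+242² = 98965 > 88804 = 298² → acute
(279,254,282): 254²+279² = 142357 > 79524 = 282² → acute
(38,36,23): 23²+36² = 1825 > 1444 = 38² → acute
(29,29,25): 25²+29² = 1466 > 841 = 29² → acute
(76,263,148): 76+148 ≤ 263, not a triangle
(95,115,110): 95²+110² = 21125 > 13225 = 115² → acute
5 of the 6 are acute.

5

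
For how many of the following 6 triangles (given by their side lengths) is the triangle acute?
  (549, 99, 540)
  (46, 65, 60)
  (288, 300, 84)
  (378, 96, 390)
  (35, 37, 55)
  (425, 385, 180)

(549,99,540): 99²+540² = 301401 = 549² → right
(46,65,60): 46²+60² = 5716 > 4225 = 65² → acute
(288,300,84): 84²+288² = 90000 = 300² → right
(378,96,390): 96²+378² = 152100 = 390² → right
(35,37,55): 35²+37² = 2594 < 3025 = 55² → obtuse
(425,385,180): 180²+385² = 180625 = 425² → right
1 of the 6 is acute.

1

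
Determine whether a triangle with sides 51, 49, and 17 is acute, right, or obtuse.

acute

Compare the square of the longest side to the sum of squares of the other two: 17² + 49² = 2690 > 2601 = 51².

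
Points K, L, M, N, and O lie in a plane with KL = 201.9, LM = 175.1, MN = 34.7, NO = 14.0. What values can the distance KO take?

The maximum is all hops collinear in one direction: 201.9 + 175.1 + 34.7 + 14.0 = 425.7.
The longest hop is 201.9; the others sum to 223.8. Since 201.9 ≤ 223.8, the path can fold back on itself completely, so the minimum distance is 0.

0 ≤ KO ≤ 425.7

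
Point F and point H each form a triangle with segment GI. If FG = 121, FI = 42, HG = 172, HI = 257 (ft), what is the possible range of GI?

From triangle FGI: |121 − 42| < GI < 121 + 42, i.e. 79 < GI < 163.
From triangle HGI: 85 < GI < 429.
Both must hold, so GI lies in the intersection.

85 < GI < 163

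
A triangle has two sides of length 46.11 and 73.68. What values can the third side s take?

27.57 < s < 119.79

By the triangle inequality, s must be less than 46.11 + 73.68 = 119.79 and greater than |46.11 − 73.68| = 27.57.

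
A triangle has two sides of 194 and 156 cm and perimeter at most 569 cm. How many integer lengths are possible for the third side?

Triangle inequality: 38 < x < 350. Perimeter ≤ 569 gives x ≤ 569 − 194 − 156 = 219.
So 38 < x ≤ 219; integers 39 through 219: 181 values.

181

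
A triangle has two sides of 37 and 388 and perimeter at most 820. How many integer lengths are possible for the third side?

44

Triangle inequality: 351 < x < 425. Perimeter ≤ 820 gives x ≤ 820 − 37 − 388 = 395.
So 351 < x ≤ 395; integers 352 through 395: 44 values.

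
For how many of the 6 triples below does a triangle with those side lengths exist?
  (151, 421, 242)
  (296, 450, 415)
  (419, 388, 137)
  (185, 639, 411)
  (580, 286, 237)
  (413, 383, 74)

(151,242,421): 151+242 ≤ 421 → not valid
(296,415,450): 296+415 > 450 → valid
(137,388,419): 137+388 > 419 → valid
(185,411,639): 185+411 ≤ 639 → not valid
(237,286,580): 237+286 ≤ 580 → not valid
(74,383,413): 74+383 > 413 → valid
3 of the 6 triples form a triangle.

3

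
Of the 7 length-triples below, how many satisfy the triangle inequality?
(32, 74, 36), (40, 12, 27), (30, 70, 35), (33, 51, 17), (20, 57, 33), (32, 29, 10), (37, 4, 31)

1

(32,36,74): 32+36 ≤ 74 → not valid
(12,27,40): 12+27 ≤ 40 → not valid
(30,35,70): 30+35 ≤ 70 → not valid
(17,33,51): 17+33 ≤ 51 → not valid
(20,33,57): 20+33 ≤ 57 → not valid
(10,29,32): 10+29 > 32 → valid
(4,31,37): 4+31 ≤ 37 → not valid
1 of the 7 triples forms a triangle.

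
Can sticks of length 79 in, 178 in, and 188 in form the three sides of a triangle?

Yes

The longest side is 188, and the other two sum to 257.
Since 257 > 188, the triangle inequality holds.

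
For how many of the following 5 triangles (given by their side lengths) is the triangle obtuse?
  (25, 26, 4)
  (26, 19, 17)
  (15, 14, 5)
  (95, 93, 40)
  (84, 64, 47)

4

(25,26,4): 4²+25² = 641 < 676 = 26² → obtuse
(26,19,17): 17²+19² = 650 < 676 = 26² → obtuse
(15,14,5): 5²+14² = 221 < 225 = 15² → obtuse
(95,93,40): 40²+93² = 10249 > 9025 = 95² → acute
(84,64,47): 47²+64² = 6305 < 7056 = 84² → obtuse
4 of the 5 are obtuse.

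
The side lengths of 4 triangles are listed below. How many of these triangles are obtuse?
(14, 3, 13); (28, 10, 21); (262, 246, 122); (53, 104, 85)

(14,3,13): 3²+13² = 178 < 196 = 14² → obtuse
(28,10,21): 10²+21² = 541 < 784 = 28² → obtuse
(262,246,122): 122²+246² = 75400 > 68644 = 262² → acute
(53,104,85): 53²+85² = 10034 < 10816 = 104² → obtuse
3 of the 4 are obtuse.

3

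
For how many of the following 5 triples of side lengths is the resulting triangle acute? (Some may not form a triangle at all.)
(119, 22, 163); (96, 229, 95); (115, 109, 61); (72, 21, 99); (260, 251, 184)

2

(119,22,163): 22+119 ≤ 163, not a triangle
(96,229,95): 95+96 ≤ 229, not a triangle
(115,109,61): 61²+109² = 15602 > 13225 = 115² → acute
(72,21,99): 21+72 ≤ 99, not a triangle
(260,251,184): 184²+251² = 96857 > 67600 = 260² → acute
2 of the 5 are acute.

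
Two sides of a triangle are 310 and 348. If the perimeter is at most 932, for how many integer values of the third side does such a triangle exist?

236

Triangle inequality: 38 < x < 658. Perimeter ≤ 932 gives x ≤ 932 − 310 − 348 = 274.
So 38 < x ≤ 274; integers 39 through 274: 236 values.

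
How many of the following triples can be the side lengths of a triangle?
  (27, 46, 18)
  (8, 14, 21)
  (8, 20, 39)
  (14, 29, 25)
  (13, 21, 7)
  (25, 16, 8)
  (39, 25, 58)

3

(18,27,46): 18+27 ≤ 46 → not valid
(8,14,21): 8+14 > 21 → valid
(8,20,39): 8+20 ≤ 39 → not valid
(14,25,29): 14+25 > 29 → valid
(7,13,21): 7+13 ≤ 21 → not valid
(8,16,25): 8+16 ≤ 25 → not valid
(25,39,58): 25+39 > 58 → valid
3 of the 7 triples form a triangle.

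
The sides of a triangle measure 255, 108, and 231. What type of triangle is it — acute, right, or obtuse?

right

Compare the square of the longest side to the sum of squares of the other two: 108² + 231² = 65025 = 255².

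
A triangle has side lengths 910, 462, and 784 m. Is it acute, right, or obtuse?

right

Compare the square of the longest side to the sum of squares of the other two: 462² + 784² = 828100 = 910².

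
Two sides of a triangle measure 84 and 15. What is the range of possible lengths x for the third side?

By the triangle inequality, x must be less than 84 + 15 = 99 and greater than |84 − 15| = 69.

69 < x < 99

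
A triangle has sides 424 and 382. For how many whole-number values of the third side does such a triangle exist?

The third side lies in the open interval (42, 806).
Integers from 43 to 805 inclusive: 805 − 43 + 1 = 763.

763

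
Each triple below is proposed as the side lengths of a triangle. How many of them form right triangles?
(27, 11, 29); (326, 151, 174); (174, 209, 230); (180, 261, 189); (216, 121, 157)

(27,11,29): 11²+27² = 850 > 841 = 29² → acute
(326,151,174): 151+174 ≤ 326, not a triangle
(174,209,230): 174²+209² = 73957 > 52900 = 230² → acute
(180,261,189): 180²+189² = 68121 = 261² → right
(216,121,157): 121²+157² = 39290 < 46656 = 216² → obtuse
1 of the 5 is right.

1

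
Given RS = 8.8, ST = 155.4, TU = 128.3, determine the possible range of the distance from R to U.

The maximum is all hops collinear in one direction: 8.8 + 155.4 + 128.3 = 292.5.
The longest hop is 155.4; the others sum to 137.1. Folding the others back against it leaves at least 155.4 − 137.1 = 18.3.

18.3 ≤ RU ≤ 292.5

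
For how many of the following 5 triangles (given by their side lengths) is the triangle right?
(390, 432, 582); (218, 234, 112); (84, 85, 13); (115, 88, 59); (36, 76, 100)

(390,432,582): 390²+432² = 338724 = 582² → right
(218,234,112): 112²+218² = 60068 > 54756 = 234² → acute
(84,85,13): 13²+84² = 7225 = 85² → right
(115,88,59): 59²+88² = 11225 < 13225 = 115² → obtuse
(36,76,100): 36²+76² = 7072 < 10000 = 100² → obtuse
2 of the 5 are right.

2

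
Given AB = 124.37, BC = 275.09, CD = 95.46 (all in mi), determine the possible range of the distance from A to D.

55.26 ≤ AD ≤ 494.92 mi

The maximum is all hops collinear in one direction: 124.37 + 275.09 + 95.46 = 494.92.
The longest hop is 275.09; the others sum to 219.83. Folding the others back against it leaves at least 275.09 − 219.83 = 55.26.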